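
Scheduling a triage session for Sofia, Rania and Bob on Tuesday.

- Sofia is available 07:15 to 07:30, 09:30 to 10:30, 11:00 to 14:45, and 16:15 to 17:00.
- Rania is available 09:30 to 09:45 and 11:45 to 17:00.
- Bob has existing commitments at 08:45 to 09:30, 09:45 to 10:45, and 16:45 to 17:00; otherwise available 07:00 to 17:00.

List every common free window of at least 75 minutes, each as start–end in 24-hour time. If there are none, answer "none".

11:45–14:45

Bob free within 07:00–17:00: 07:00–08:45, 09:30–09:45, 10:45–16:45.
Sofia ∩ Rania: 09:30–09:45, 11:45–14:45, 16:15–17:00.
Sofia ∩ Rania ∩ Bob: 09:30–09:45, 11:45–14:45, 16:15–16:45.
Windows ≥ 75 min: 11:45–14:45.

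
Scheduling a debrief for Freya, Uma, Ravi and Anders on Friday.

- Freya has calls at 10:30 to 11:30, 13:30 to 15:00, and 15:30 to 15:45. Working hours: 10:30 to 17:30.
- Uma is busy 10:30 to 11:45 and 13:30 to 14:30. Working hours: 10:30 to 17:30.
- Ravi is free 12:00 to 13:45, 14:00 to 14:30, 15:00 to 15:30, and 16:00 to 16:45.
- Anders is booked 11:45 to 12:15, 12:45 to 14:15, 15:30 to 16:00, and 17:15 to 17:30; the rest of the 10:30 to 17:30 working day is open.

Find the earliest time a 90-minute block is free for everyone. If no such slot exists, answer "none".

none

Freya free within 10:30–17:30: 11:30–13:30, 15:00–15:30, 15:45–17:30.
Uma free within 10:30–17:30: 11:45–13:30, 14:30–17:30.
Anders free within 10:30–17:30: 10:30–11:45, 12:15–12:45, 14:15–15:30, 16:00–17:15.
Freya ∩ Uma: 11:45–13:30, 15:00–15:30, 15:45–17:30.
Freya ∩ Uma ∩ Ravi: 12:00–13:30, 15:00–15:30, 16:00–16:45.
Freya ∩ Uma ∩ Ravi ∩ Anders: 12:15–12:45, 15:00–15:30, 16:00–16:45.
Windows ≥ 90 min: (none).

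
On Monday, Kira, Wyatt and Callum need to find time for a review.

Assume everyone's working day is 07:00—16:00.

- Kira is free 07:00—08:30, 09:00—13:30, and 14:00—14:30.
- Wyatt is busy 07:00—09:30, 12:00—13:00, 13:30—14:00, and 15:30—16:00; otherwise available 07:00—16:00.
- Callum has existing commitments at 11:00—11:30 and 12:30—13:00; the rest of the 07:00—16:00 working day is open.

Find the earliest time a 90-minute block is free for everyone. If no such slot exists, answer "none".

Wyatt free within 07:00–16:00: 09:30–12:00, 13:00–13:30, 14:00–15:30.
Callum free within 07:00–16:00: 07:00–11:00, 11:30–12:30, 13:00–16:00.
Kira ∩ Wyatt: 09:30–12:00, 13:00–13:30, 14:00–14:30.
Kira ∩ Wyatt ∩ Callum: 09:30–11:00, 11:30–12:00, 13:00–13:30, 14:00–14:30.
Windows ≥ 90 min: 09:30–11:00.
Earliest such window starts at 09:30.

09:30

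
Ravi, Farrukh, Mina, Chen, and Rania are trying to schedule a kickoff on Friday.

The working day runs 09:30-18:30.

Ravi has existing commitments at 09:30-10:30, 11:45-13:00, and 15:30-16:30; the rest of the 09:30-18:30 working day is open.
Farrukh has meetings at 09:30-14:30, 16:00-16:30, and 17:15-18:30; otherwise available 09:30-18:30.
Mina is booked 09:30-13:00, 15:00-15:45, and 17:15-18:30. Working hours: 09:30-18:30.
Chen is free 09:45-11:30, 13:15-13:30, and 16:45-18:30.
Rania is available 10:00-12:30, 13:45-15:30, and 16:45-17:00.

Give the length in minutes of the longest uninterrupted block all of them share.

Ravi free within 09:30–18:30: 10:30–11:45, 13:00–15:30, 16:30–18:30.
Farrukh free within 09:30–18:30: 14:30–16:00, 16:30–17:15.
Mina free within 09:30–18:30: 13:00–15:00, 15:45–17:15.
Ravi ∩ Farrukh: 14:30–15:30, 16:30–17:15.
Ravi ∩ Farrukh ∩ Mina: 14:30–15:00, 16:30–17:15.
Ravi ∩ Farrukh ∩ Mina ∩ Chen: 16:45–17:15.
Ravi ∩ Farrukh ∩ Mina ∩ Chen ∩ Rania: 16:45–17:00.
Single common window of 15 minutes.

15 minutes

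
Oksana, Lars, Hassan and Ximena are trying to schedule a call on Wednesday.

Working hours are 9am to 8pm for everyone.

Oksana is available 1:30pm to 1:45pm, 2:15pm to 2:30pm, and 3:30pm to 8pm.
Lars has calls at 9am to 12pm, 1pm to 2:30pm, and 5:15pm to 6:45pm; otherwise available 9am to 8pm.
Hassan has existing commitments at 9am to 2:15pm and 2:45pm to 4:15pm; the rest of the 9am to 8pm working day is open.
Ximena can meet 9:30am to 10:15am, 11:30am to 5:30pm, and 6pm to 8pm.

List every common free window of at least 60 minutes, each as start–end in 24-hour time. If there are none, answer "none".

16:15–17:15, 18:45–20:00

Lars free within 09:00–20:00: 12:00–13:00, 14:30–17:15, 18:45–20:00.
Hassan free within 09:00–20:00: 14:15–14:45, 16:15–20:00.
Oksana ∩ Lars: 15:30–17:15, 18:45–20:00.
Oksana ∩ Lars ∩ Hassan: 16:15–17:15, 18:45–20:00.
Oksana ∩ Lars ∩ Hassan ∩ Ximena: 16:15–17:15, 18:45–20:00.
Windows ≥ 60 min: 16:15–17:15, 18:45–20:00.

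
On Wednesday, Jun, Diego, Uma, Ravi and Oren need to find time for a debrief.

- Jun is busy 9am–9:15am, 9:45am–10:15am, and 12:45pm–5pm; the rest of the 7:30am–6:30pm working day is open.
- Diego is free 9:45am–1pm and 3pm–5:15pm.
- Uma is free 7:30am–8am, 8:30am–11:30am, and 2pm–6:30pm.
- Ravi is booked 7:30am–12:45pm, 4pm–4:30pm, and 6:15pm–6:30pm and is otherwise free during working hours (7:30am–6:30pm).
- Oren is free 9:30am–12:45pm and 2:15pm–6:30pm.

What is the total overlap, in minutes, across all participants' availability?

Jun free within 07:30–18:30: 07:30–09:00, 09:15–09:45, 10:15–12:45, 17:00–18:30.
Ravi free within 07:30–18:30: 12:45–16:00, 16:30–18:15.
Jun ∩ Diego: 10:15–12:45, 17:00–17:15.
Jun ∩ Diego ∩ Uma: 10:15–11:30, 17:00–17:15.
Jun ∩ Diego ∩ Uma ∩ Ravi: 17:00–17:15.
Jun ∩ Diego ∩ Uma ∩ Ravi ∩ Oren: 17:00–17:15.
Total common minutes: 15.

15 minutes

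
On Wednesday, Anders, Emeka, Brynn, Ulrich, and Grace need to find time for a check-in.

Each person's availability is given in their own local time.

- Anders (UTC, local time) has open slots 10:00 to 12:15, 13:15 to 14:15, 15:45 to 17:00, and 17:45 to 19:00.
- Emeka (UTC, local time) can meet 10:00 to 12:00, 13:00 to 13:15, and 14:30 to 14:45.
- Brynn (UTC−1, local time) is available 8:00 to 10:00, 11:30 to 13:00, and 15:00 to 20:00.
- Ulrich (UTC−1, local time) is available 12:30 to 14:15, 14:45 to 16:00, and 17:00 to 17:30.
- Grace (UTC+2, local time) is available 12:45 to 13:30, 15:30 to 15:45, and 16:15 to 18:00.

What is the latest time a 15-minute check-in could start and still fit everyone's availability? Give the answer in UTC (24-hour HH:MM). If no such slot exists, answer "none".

Anders → UTC: 10:00–12:15, 13:15–14:15, 15:45–17:00, 17:45–19:00.
Emeka → UTC: 10:00–12:00, 13:00–13:15, 14:30–14:45.
Brynn → UTC: 09:00–11:00, 12:30–14:00, 16:00–21:00.
Ulrich → UTC: 13:30–15:15, 15:45–17:00, 18:00–18:30.
Grace → UTC: 10:45–11:30, 13:30–13:45, 14:15–16:00.
Anders ∩ Emeka: 10:00–12:00.
Anders ∩ Emeka ∩ Brynn: 10:00–11:00.
Anders ∩ Emeka ∩ Brynn ∩ Ulrich: (none).
Anders ∩ Emeka ∩ Brynn ∩ Ulrich ∩ Grace: (none).
Windows ≥ 15 min: (none).

none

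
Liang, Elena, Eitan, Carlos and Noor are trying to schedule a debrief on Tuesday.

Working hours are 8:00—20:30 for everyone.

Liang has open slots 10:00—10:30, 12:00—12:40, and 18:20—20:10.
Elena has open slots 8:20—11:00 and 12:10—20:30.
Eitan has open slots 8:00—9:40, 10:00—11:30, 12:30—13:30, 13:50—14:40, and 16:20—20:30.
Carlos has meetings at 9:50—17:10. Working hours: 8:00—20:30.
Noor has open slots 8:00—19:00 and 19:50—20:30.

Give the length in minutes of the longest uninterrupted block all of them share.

40 minutes

Carlos free within 08:00–20:30: 08:00–09:50, 17:10–20:30.
Liang ∩ Elena: 10:00–10:30, 12:10–12:40, 18:20–20:10.
Liang ∩ Elena ∩ Eitan: 10:00–10:30, 12:30–12:40, 18:20–20:10.
Liang ∩ Elena ∩ Eitan ∩ Carlos: 18:20–20:10.
Liang ∩ Elena ∩ Eitan ∩ Carlos ∩ Noor: 18:20–19:00, 19:50–20:10.
Common window lengths: 40, 20 min; longest is 40.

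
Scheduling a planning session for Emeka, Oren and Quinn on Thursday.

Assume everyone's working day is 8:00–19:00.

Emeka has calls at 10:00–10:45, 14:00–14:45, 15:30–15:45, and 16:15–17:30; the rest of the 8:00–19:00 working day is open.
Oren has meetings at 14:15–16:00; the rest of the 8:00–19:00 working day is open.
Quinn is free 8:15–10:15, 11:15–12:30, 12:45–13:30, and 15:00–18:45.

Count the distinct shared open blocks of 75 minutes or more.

3

Emeka free within 08:00–19:00: 08:00–10:00, 10:45–14:00, 14:45–15:30, 15:45–16:15, 17:30–19:00.
Oren free within 08:00–19:00: 08:00–14:15, 16:00–19:00.
Emeka ∩ Oren: 08:00–10:00, 10:45–14:00, 16:00–16:15, 17:30–19:00.
Emeka ∩ Oren ∩ Quinn: 08:15–10:00, 11:15–12:30, 12:45–13:30, 16:00–16:15, 17:30–18:45.
Windows ≥ 75 min: 08:15–10:00, 11:15–12:30, 17:30–18:45.
That's 3 windows.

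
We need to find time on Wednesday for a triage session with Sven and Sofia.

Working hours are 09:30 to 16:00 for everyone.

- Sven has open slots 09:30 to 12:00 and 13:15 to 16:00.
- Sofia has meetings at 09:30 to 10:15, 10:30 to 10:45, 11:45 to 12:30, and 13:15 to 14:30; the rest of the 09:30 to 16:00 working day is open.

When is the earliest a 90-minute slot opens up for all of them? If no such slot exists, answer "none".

Sofia free within 09:30–16:00: 10:15–10:30, 10:45–11:45, 12:30–13:15, 14:30–16:00.
Sven ∩ Sofia: 10:15–10:30, 10:45–11:45, 14:30–16:00.
Windows ≥ 90 min: 14:30–16:00.
Earliest such window starts at 14:30.

14:30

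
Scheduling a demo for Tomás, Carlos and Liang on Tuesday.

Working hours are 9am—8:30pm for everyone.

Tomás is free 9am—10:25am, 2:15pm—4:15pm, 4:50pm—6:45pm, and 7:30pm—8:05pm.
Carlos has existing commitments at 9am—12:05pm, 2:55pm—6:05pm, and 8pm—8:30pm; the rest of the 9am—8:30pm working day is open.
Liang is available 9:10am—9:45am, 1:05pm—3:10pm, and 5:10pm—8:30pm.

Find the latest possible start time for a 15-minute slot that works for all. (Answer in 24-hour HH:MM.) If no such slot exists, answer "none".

Carlos free within 09:00–20:30: 12:05–14:55, 18:05–20:00.
Tomás ∩ Carlos: 14:15–14:55, 18:05–18:45, 19:30–20:00.
Tomás ∩ Carlos ∩ Liang: 14:15–14:55, 18:05–18:45, 19:30–20:00.
Windows ≥ 15 min: 14:15–14:55, 18:05–18:45, 19:30–20:00.
Latest start in the last window 19:30–20:00 is 20:00 − 15 min = 19:45.

19:45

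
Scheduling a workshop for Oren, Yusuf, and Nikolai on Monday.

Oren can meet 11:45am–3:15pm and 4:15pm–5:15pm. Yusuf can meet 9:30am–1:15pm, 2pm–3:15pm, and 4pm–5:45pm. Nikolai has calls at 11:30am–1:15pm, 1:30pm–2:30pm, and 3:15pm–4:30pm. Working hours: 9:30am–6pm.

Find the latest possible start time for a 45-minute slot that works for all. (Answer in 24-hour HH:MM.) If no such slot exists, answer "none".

Nikolai free within 09:30–18:00: 09:30–11:30, 13:15–13:30, 14:30–15:15, 16:30–18:00.
Oren ∩ Yusuf: 11:45–13:15, 14:00–15:15, 16:15–17:15.
Oren ∩ Yusuf ∩ Nikolai: 14:30–15:15, 16:30–17:15.
Windows ≥ 45 min: 14:30–15:15, 16:30–17:15.
Latest start in the last window 16:30–17:15 is 17:15 − 45 min = 16:30.

16:30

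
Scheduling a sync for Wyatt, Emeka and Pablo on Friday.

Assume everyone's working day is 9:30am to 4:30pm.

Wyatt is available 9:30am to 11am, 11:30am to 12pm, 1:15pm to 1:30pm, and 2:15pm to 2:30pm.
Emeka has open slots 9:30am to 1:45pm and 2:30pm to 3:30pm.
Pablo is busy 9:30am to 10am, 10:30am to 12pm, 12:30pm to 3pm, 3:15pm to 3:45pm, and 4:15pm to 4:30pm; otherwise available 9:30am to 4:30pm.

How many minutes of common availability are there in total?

Pablo free within 09:30–16:30: 10:00–10:30, 12:00–12:30, 15:00–15:15, 15:45–16:15.
Wyatt ∩ Emeka: 09:30–11:00, 11:30–12:00, 13:15–13:30.
Wyatt ∩ Emeka ∩ Pablo: 10:00–10:30.
Total common minutes: 30.

30 minutes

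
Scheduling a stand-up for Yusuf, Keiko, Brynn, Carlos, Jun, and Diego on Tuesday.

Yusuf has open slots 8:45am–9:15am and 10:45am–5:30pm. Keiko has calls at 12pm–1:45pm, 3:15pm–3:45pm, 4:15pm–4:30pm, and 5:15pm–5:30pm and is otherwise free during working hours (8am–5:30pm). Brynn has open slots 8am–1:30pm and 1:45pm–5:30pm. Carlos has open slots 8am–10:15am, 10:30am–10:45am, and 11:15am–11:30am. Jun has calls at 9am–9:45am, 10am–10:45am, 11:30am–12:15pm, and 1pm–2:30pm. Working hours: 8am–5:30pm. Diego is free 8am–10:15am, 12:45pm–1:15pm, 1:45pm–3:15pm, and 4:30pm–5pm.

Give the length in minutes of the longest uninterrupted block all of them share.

15 minutes

Keiko free within 08:00–17:30: 08:00–12:00, 13:45–15:15, 15:45–16:15, 16:30–17:15.
Jun free within 08:00–17:30: 08:00–09:00, 09:45–10:00, 10:45–11:30, 12:15–13:00, 14:30–17:30.
Yusuf ∩ Keiko: 08:45–09:15, 10:45–12:00, 13:45–15:15, 15:45–16:15, 16:30–17:15.
Yusuf ∩ Keiko ∩ Brynn: 08:45–09:15, 10:45–12:00, 13:45–15:15, 15:45–16:15, 16:30–17:15.
Yusuf ∩ Keiko ∩ Brynn ∩ Carlos: 08:45–09:15, 11:15–11:30.
Yusuf ∩ Keiko ∩ Brynn ∩ Carlos ∩ Jun: 08:45–09:00, 11:15–11:30.
Yusuf ∩ Keiko ∩ Brynn ∩ Carlos ∩ Jun ∩ Diego: 08:45–09:00.
Single common window of 15 minutes.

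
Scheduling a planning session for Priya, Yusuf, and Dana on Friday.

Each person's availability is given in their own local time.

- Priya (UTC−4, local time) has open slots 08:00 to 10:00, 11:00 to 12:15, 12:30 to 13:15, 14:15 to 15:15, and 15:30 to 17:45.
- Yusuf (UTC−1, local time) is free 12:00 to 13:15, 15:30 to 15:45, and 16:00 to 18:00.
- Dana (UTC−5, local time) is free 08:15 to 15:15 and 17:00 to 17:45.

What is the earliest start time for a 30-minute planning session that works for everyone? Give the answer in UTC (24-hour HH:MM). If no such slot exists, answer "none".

13:15

Priya → UTC: 12:00–14:00, 15:00–16:15, 16:30–17:15, 18:15–19:15, 19:30–21:45.
Yusuf → UTC: 13:00–14:15, 16:30–16:45, 17:00–19:00.
Dana → UTC: 13:15–20:15, 22:00–22:45.
Priya ∩ Yusuf: 13:00–14:00, 16:30–16:45, 17:00–17:15, 18:15–19:00.
Priya ∩ Yusuf ∩ Dana: 13:15–14:00, 16:30–16:45, 17:00–17:15, 18:15–19:00.
Windows ≥ 30 min: 13:15–14:00, 18:15–19:00.
Earliest such window starts at 13:15.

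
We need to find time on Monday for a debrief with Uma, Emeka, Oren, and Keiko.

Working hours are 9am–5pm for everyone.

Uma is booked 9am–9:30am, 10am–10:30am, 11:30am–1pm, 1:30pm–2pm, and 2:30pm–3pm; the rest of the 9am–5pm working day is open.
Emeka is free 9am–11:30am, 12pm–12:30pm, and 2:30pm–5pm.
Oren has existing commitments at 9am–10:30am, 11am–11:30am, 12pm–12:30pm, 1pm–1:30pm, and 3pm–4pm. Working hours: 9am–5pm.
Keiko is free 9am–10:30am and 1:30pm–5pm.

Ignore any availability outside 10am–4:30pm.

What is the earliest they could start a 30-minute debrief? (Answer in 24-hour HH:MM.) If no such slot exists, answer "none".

16:00

Uma free within 09:00–17:00: 09:30–10:00, 10:30–11:30, 13:00–13:30, 14:00–14:30, 15:00–17:00.
Oren free within 09:00–17:00: 10:30–11:00, 11:30–12:00, 12:30–13:00, 13:30–15:00, 16:00–17:00.
Uma ∩ Emeka: 09:30–10:00, 10:30–11:30, 15:00–17:00.
Uma ∩ Emeka ∩ Oren: 10:30–11:00, 16:00–17:00.
Uma ∩ Emeka ∩ Oren ∩ Keiko: 16:00–17:00.
Restricted to 10:00–16:30: 16:00–16:30.
Windows ≥ 30 min: 16:00–16:30.
Earliest such window starts at 16:00.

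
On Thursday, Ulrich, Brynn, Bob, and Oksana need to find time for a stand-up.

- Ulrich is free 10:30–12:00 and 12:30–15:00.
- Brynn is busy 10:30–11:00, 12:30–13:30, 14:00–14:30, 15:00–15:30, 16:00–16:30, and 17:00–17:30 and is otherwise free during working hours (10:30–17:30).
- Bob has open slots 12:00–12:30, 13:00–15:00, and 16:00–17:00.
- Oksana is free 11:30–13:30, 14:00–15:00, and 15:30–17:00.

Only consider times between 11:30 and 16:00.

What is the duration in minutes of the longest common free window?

Brynn free within 10:30–17:30: 11:00–12:30, 13:30–14:00, 14:30–15:00, 15:30–16:00, 16:30–17:00.
Ulrich ∩ Brynn: 11:00–12:00, 13:30–14:00, 14:30–15:00.
Ulrich ∩ Brynn ∩ Bob: 13:30–14:00, 14:30–15:00.
Ulrich ∩ Brynn ∩ Bob ∩ Oksana: 14:30–15:00.
Restricted to 11:30–16:00: 14:30–15:00.
Single common window of 30 minutes.

30 minutes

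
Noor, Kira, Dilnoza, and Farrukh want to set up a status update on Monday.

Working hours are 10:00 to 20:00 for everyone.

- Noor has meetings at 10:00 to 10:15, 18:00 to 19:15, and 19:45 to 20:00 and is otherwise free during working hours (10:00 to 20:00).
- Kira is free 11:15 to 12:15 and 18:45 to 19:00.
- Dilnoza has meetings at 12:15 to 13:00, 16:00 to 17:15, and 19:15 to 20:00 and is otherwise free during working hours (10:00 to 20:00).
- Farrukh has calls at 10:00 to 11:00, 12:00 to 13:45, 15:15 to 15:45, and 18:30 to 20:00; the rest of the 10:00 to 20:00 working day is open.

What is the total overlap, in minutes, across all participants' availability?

45 minutes

Noor free within 10:00–20:00: 10:15–18:00, 19:15–19:45.
Dilnoza free within 10:00–20:00: 10:00–12:15, 13:00–16:00, 17:15–19:15.
Farrukh free within 10:00–20:00: 11:00–12:00, 13:45–15:15, 15:45–18:30.
Noor ∩ Kira: 11:15–12:15.
Noor ∩ Kira ∩ Dilnoza: 11:15–12:15.
Noor ∩ Kira ∩ Dilnoza ∩ Farrukh: 11:15–12:00.
Total common minutes: 45.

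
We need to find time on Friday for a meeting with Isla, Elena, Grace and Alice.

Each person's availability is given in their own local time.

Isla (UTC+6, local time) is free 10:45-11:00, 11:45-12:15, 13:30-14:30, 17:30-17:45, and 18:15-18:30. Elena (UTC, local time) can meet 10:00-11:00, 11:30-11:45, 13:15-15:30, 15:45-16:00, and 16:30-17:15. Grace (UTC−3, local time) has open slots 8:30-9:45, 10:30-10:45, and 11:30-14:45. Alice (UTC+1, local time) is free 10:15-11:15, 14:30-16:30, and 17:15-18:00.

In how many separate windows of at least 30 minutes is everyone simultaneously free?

0

Isla → UTC: 04:45–05:00, 05:45–06:15, 07:30–08:30, 11:30–11:45, 12:15–12:30.
Elena → UTC: 10:00–11:00, 11:30–11:45, 13:15–15:30, 15:45–16:00, 16:30–17:15.
Grace → UTC: 11:30–12:45, 13:30–13:45, 14:30–17:45.
Alice → UTC: 09:15–10:15, 13:30–15:30, 16:15–17:00.
Isla ∩ Elena: 11:30–11:45.
Isla ∩ Elena ∩ Grace: 11:30–11:45.
Isla ∩ Elena ∩ Grace ∩ Alice: (none).
Windows ≥ 30 min: (none).
That's 0 windows.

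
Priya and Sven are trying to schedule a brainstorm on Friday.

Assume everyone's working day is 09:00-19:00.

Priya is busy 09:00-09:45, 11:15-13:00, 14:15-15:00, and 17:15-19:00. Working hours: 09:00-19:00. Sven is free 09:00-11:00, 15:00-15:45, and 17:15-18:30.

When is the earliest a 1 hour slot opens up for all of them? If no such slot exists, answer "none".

09:45

Priya free within 09:00–19:00: 09:45–11:15, 13:00–14:15, 15:00–17:15.
Priya ∩ Sven: 09:45–11:00, 15:00–15:45.
Windows ≥ 60 min: 09:45–11:00.
Earliest such window starts at 09:45.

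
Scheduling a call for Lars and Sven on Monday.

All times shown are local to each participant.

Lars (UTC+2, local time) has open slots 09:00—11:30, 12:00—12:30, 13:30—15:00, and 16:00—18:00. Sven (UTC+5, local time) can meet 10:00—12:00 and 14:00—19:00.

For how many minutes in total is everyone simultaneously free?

150 minutes

Lars → UTC: 07:00–09:30, 10:00–10:30, 11:30–13:00, 14:00–16:00.
Sven → UTC: 05:00–07:00, 09:00–14:00.
Lars ∩ Sven: 09:00–09:30, 10:00–10:30, 11:30–13:00.
Total common minutes: 30 + 30 + 90 = 150.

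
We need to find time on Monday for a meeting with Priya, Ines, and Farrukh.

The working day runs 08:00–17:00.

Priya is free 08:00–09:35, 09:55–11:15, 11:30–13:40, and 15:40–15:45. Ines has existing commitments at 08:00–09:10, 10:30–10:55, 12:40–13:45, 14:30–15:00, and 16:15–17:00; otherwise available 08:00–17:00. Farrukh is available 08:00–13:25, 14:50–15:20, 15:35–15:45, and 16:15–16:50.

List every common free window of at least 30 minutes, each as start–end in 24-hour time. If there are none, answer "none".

Ines free within 08:00–17:00: 09:10–10:30, 10:55–12:40, 13:45–14:30, 15:00–16:15.
Priya ∩ Ines: 09:10–09:35, 09:55–10:30, 10:55–11:15, 11:30–12:40, 15:40–15:45.
Priya ∩ Ines ∩ Farrukh: 09:10–09:35, 09:55–10:30, 10:55–11:15, 11:30–12:40, 15:40–15:45.
Windows ≥ 30 min: 09:55–10:30, 11:30–12:40.

09:55–10:30, 11:30–12:40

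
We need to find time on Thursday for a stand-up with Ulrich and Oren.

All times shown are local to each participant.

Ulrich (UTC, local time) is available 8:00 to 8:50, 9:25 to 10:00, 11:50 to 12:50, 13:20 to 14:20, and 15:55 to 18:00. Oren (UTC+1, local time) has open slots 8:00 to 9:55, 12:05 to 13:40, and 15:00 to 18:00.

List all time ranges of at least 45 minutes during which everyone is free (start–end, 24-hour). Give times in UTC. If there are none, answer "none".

Ulrich → UTC: 08:00–08:50, 09:25–10:00, 11:50–12:50, 13:20–14:20, 15:55–18:00.
Oren → UTC: 07:00–08:55, 11:05–12:40, 14:00–17:00.
Ulrich ∩ Oren: 08:00–08:50, 11:50–12:40, 14:00–14:20, 15:55–17:00.
Windows ≥ 45 min: 08:00–08:50, 11:50–12:40, 15:55–17:00.

08:00–08:50, 11:50–12:40, 15:55–17:00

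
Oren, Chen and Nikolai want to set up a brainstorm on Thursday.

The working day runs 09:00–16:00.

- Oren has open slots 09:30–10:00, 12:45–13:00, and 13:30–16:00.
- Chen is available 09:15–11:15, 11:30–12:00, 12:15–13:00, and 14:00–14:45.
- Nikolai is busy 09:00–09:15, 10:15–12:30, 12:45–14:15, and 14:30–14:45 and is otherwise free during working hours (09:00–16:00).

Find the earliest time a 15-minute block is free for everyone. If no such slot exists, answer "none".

Nikolai free within 09:00–16:00: 09:15–10:15, 12:30–12:45, 14:15–14:30, 14:45–16:00.
Oren ∩ Chen: 09:30–10:00, 12:45–13:00, 14:00–14:45.
Oren ∩ Chen ∩ Nikolai: 09:30–10:00, 14:15–14:30.
Windows ≥ 15 min: 09:30–10:00, 14:15–14:30.
Earliest such window starts at 09:30.

09:30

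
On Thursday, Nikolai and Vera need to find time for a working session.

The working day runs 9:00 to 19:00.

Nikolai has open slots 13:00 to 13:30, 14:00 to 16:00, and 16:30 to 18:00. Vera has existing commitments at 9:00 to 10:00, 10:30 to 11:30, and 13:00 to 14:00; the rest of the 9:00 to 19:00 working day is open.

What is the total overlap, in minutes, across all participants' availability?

210 minutes

Vera free within 09:00–19:00: 10:00–10:30, 11:30–13:00, 14:00–19:00.
Nikolai ∩ Vera: 14:00–16:00, 16:30–18:00.
Total common minutes: 120 + 90 = 210.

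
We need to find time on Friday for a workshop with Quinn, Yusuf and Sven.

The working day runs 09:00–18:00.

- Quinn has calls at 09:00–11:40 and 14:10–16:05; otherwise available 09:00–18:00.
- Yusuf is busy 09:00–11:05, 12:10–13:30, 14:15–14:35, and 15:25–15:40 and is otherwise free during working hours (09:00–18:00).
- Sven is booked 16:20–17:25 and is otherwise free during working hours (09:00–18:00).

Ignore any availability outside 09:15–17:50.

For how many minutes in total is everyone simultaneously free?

Quinn free within 09:00–18:00: 11:40–14:10, 16:05–18:00.
Yusuf free within 09:00–18:00: 11:05–12:10, 13:30–14:15, 14:35–15:25, 15:40–18:00.
Sven free within 09:00–18:00: 09:00–16:20, 17:25–18:00.
Quinn ∩ Yusuf: 11:40–12:10, 13:30–14:10, 16:05–18:00.
Quinn ∩ Yusuf ∩ Sven: 11:40–12:10, 13:30–14:10, 16:05–16:20, 17:25–18:00.
Restricted to 09:15–17:50: 11:40–12:10, 13:30–14:10, 16:05–16:20, 17:25–17:50.
Total common minutes: 30 + 40 + 15 + 25 = 110.

110 minutes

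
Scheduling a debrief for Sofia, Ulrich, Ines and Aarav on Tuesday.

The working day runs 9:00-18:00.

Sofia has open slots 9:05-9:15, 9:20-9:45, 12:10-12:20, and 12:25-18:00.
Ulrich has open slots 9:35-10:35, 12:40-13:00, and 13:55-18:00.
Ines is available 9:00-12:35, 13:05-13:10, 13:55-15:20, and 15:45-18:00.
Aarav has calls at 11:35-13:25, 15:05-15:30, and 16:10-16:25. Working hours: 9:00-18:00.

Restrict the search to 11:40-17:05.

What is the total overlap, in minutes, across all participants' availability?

135 minutes

Aarav free within 09:00–18:00: 09:00–11:35, 13:25–15:05, 15:30–16:10, 16:25–18:00.
Sofia ∩ Ulrich: 09:35–09:45, 12:40–13:00, 13:55–18:00.
Sofia ∩ Ulrich ∩ Ines: 09:35–09:45, 13:55–15:20, 15:45–18:00.
Sofia ∩ Ulrich ∩ Ines ∩ Aarav: 09:35–09:45, 13:55–15:05, 15:45–16:10, 16:25–18:00.
Restricted to 11:40–17:05: 13:55–15:05, 15:45–16:10, 16:25–17:05.
Total common minutes: 70 + 25 + 40 = 135.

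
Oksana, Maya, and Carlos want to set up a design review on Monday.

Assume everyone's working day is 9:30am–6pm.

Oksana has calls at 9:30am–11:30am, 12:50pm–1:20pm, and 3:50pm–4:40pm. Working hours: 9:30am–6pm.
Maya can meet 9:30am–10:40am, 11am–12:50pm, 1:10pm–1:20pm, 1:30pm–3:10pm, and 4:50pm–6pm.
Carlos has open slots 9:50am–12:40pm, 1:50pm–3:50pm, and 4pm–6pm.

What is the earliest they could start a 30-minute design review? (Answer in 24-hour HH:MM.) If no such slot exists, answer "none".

11:30

Oksana free within 09:30–18:00: 11:30–12:50, 13:20–15:50, 16:40–18:00.
Oksana ∩ Maya: 11:30–12:50, 13:30–15:10, 16:50–18:00.
Oksana ∩ Maya ∩ Carlos: 11:30–12:40, 13:50–15:10, 16:50–18:00.
Windows ≥ 30 min: 11:30–12:40, 13:50–15:10, 16:50–18:00.
Earliest such window starts at 11:30.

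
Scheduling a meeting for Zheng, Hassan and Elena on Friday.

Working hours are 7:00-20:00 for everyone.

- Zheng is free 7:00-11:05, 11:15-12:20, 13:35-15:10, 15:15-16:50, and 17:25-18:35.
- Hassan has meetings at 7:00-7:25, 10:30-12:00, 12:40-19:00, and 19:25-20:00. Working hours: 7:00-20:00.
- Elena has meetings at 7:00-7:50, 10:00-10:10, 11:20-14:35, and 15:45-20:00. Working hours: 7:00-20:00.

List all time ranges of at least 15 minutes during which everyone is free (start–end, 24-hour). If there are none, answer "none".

Hassan free within 07:00–20:00: 07:25–10:30, 12:00–12:40, 19:00–19:25.
Elena free within 07:00–20:00: 07:50–10:00, 10:10–11:20, 14:35–15:45.
Zheng ∩ Hassan: 07:25–10:30, 12:00–12:20.
Zheng ∩ Hassan ∩ Elena: 07:50–10:00, 10:10–10:30.
Windows ≥ 15 min: 07:50–10:00, 10:10–10:30.

07:50–10:00, 10:10–10:30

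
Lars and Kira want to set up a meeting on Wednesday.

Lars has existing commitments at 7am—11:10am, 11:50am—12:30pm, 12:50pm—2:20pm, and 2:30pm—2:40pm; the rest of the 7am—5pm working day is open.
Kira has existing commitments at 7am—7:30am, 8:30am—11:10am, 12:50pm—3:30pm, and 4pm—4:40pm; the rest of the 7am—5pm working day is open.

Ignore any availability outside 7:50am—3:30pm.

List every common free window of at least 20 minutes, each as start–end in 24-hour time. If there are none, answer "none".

11:10–11:50, 12:30–12:50

Lars free within 07:00–17:00: 11:10–11:50, 12:30–12:50, 14:20–14:30, 14:40–17:00.
Kira free within 07:00–17:00: 07:30–08:30, 11:10–12:50, 15:30–16:00, 16:40–17:00.
Lars ∩ Kira: 11:10–11:50, 12:30–12:50, 15:30–16:00, 16:40–17:00.
Restricted to 07:50–15:30: 11:10–11:50, 12:30–12:50.
Windows ≥ 20 min: 11:10–11:50, 12:30–12:50.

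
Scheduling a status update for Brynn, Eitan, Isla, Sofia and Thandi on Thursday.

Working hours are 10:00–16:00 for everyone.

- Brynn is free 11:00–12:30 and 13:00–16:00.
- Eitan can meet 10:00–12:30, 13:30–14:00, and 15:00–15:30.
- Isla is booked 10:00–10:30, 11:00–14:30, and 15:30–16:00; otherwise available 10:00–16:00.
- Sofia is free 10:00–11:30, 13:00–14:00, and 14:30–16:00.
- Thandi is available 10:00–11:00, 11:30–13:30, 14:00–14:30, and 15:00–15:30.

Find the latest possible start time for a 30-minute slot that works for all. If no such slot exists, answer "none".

Isla free within 10:00–16:00: 10:30–11:00, 14:30–15:30.
Brynn ∩ Eitan: 11:00–12:30, 13:30–14:00, 15:00–15:30.
Brynn ∩ Eitan ∩ Isla: 15:00–15:30.
Brynn ∩ Eitan ∩ Isla ∩ Sofia: 15:00–15:30.
Brynn ∩ Eitan ∩ Isla ∩ Sofia ∩ Thandi: 15:00–15:30.
Windows ≥ 30 min: 15:00–15:30.
Latest start in the last window 15:00–15:30 is 15:30 − 30 min = 15:00.

15:00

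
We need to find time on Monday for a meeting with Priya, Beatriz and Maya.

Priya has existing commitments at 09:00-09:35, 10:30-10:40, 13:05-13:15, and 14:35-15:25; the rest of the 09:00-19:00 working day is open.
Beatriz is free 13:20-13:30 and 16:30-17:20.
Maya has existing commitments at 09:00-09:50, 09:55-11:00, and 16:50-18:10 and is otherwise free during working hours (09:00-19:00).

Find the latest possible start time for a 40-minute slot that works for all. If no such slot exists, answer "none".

none

Priya free within 09:00–19:00: 09:35–10:30, 10:40–13:05, 13:15–14:35, 15:25–19:00.
Maya free within 09:00–19:00: 09:50–09:55, 11:00–16:50, 18:10–19:00.
Priya ∩ Beatriz: 13:20–13:30, 16:30–17:20.
Priya ∩ Beatriz ∩ Maya: 13:20–13:30, 16:30–16:50.
Windows ≥ 40 min: (none).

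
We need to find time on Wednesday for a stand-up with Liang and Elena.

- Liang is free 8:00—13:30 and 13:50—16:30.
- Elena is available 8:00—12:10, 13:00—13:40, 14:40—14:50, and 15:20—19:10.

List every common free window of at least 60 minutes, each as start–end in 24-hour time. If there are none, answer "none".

Liang ∩ Elena: 08:00–12:10, 13:00–13:30, 14:40–14:50, 15:20–16:30.
Windows ≥ 60 min: 08:00–12:10, 15:20–16:30.

08:00–12:10, 15:20–16:30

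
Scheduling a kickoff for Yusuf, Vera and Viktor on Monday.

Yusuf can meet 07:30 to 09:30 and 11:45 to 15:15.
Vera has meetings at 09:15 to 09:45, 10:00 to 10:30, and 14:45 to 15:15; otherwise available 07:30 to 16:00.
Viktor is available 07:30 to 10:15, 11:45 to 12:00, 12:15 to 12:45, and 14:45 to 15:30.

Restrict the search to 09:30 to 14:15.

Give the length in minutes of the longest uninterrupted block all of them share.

Vera free within 07:30–16:00: 07:30–09:15, 09:45–10:00, 10:30–14:45, 15:15–16:00.
Yusuf ∩ Vera: 07:30–09:15, 11:45–14:45.
Yusuf ∩ Vera ∩ Viktor: 07:30–09:15, 11:45–12:00, 12:15–12:45.
Restricted to 09:30–14:15: 11:45–12:00, 12:15–12:45.
Common window lengths: 15, 30 min; longest is 30.

30 minutes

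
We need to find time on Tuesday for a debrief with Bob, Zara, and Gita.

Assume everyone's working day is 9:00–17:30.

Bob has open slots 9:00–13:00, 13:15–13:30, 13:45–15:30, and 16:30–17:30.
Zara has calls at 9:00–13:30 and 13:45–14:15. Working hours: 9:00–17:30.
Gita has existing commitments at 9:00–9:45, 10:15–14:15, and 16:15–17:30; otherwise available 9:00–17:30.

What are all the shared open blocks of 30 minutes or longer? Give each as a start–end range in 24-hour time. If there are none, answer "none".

Zara free within 09:00–17:30: 13:30–13:45, 14:15–17:30.
Gita free within 09:00–17:30: 09:45–10:15, 14:15–16:15.
Bob ∩ Zara: 14:15–15:30, 16:30–17:30.
Bob ∩ Zara ∩ Gita: 14:15–15:30.
Windows ≥ 30 min: 14:15–15:30.

14:15–15:30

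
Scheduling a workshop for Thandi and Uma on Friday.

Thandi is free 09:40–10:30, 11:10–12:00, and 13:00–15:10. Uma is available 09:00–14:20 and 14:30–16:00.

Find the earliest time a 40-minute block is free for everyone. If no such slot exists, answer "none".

09:40

Thandi ∩ Uma: 09:40–10:30, 11:10–12:00, 13:00–14:20, 14:30–15:10.
Windows ≥ 40 min: 09:40–10:30, 11:10–12:00, 13:00–14:20, 14:30–15:10.
Earliest such window starts at 09:40.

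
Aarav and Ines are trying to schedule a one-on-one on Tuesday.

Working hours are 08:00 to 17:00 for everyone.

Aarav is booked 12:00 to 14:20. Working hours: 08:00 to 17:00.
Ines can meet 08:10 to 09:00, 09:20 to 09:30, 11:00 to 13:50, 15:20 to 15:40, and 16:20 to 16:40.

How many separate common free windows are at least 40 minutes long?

2

Aarav free within 08:00–17:00: 08:00–12:00, 14:20–17:00.
Aarav ∩ Ines: 08:10–09:00, 09:20–09:30, 11:00–12:00, 15:20–15:40, 16:20–16:40.
Windows ≥ 40 min: 08:10–09:00, 11:00–12:00.
That's 2 windows.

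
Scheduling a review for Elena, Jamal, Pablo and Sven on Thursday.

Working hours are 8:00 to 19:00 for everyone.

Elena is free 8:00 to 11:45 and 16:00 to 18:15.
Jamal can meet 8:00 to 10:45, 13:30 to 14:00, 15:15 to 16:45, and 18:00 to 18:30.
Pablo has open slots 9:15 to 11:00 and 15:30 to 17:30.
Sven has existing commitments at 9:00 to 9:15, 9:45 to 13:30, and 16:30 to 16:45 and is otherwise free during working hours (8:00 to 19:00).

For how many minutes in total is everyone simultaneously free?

Sven free within 08:00–19:00: 08:00–09:00, 09:15–09:45, 13:30–16:30, 16:45–19:00.
Elena ∩ Jamal: 08:00–10:45, 16:00–16:45, 18:00–18:15.
Elena ∩ Jamal ∩ Pablo: 09:15–10:45, 16:00–16:45.
Elena ∩ Jamal ∩ Pablo ∩ Sven: 09:15–09:45, 16:00–16:30.
Total common minutes: 30 + 30 = 60.

60 minutes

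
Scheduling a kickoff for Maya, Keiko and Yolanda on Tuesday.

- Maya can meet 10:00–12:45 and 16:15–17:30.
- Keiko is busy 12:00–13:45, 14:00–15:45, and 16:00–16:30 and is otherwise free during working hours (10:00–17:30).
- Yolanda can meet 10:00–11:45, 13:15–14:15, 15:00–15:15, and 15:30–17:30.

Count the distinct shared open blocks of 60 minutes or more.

2

Keiko free within 10:00–17:30: 10:00–12:00, 13:45–14:00, 15:45–16:00, 16:30–17:30.
Maya ∩ Keiko: 10:00–12:00, 16:30–17:30.
Maya ∩ Keiko ∩ Yolanda: 10:00–11:45, 16:30–17:30.
Windows ≥ 60 min: 10:00–11:45, 16:30–17:30.
That's 2 windows.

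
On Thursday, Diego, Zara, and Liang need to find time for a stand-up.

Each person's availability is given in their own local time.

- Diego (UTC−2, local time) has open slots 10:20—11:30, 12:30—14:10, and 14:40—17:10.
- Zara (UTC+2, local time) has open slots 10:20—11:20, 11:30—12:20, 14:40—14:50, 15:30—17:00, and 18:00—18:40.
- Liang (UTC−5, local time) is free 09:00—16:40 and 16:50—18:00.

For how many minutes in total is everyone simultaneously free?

40 minutes

Diego → UTC: 12:20–13:30, 14:30–16:10, 16:40–19:10.
Zara → UTC: 08:20–09:20, 09:30–10:20, 12:40–12:50, 13:30–15:00, 16:00–16:40.
Liang → UTC: 14:00–21:40, 21:50–23:00.
Diego ∩ Zara: 12:40–12:50, 14:30–15:00, 16:00–16:10.
Diego ∩ Zara ∩ Liang: 14:30–15:00, 16:00–16:10.
Total common minutes: 30 + 10 = 40.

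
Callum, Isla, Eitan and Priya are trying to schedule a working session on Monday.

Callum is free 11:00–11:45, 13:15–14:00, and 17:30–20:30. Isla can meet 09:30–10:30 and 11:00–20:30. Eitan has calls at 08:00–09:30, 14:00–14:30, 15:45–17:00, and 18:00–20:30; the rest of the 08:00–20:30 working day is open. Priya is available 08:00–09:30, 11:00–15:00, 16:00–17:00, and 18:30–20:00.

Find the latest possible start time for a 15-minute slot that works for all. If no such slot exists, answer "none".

13:45

Eitan free within 08:00–20:30: 09:30–14:00, 14:30–15:45, 17:00–18:00.
Callum ∩ Isla: 11:00–11:45, 13:15–14:00, 17:30–20:30.
Callum ∩ Isla ∩ Eitan: 11:00–11:45, 13:15–14:00, 17:30–18:00.
Callum ∩ Isla ∩ Eitan ∩ Priya: 11:00–11:45, 13:15–14:00.
Windows ≥ 15 min: 11:00–11:45, 13:15–14:00.
Latest start in the last window 13:15–14:00 is 14:00 − 15 min = 13:45.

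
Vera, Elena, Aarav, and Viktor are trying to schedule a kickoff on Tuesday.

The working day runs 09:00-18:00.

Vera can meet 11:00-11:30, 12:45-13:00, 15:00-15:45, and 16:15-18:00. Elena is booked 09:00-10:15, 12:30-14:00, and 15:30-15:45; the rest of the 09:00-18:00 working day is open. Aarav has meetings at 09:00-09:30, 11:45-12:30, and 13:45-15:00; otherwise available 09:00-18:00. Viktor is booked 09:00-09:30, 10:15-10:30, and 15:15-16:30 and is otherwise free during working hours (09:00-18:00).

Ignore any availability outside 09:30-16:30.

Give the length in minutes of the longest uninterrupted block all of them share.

Elena free within 09:00–18:00: 10:15–12:30, 14:00–15:30, 15:45–18:00.
Aarav free within 09:00–18:00: 09:30–11:45, 12:30–13:45, 15:00–18:00.
Viktor free within 09:00–18:00: 09:30–10:15, 10:30–15:15, 16:30–18:00.
Vera ∩ Elena: 11:00–11:30, 15:00–15:30, 16:15–18:00.
Vera ∩ Elena ∩ Aarav: 11:00–11:30, 15:00–15:30, 16:15–18:00.
Vera ∩ Elena ∩ Aarav ∩ Viktor: 11:00–11:30, 15:00–15:15, 16:30–18:00.
Restricted to 09:30–16:30: 11:00–11:30, 15:00–15:15.
Common window lengths: 30, 15 min; longest is 30.

30 minutes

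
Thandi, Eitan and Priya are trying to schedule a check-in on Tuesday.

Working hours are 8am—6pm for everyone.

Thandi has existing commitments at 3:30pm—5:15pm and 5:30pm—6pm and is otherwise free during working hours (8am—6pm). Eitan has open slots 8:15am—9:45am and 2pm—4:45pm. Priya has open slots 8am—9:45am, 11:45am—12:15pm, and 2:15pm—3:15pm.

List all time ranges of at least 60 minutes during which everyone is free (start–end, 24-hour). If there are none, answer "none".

Thandi free within 08:00–18:00: 08:00–15:30, 17:15–17:30.
Thandi ∩ Eitan: 08:15–09:45, 14:00–15:30.
Thandi ∩ Eitan ∩ Priya: 08:15–09:45, 14:15–15:15.
Windows ≥ 60 min: 08:15–09:45, 14:15–15:15.

08:15–09:45, 14:15–15:15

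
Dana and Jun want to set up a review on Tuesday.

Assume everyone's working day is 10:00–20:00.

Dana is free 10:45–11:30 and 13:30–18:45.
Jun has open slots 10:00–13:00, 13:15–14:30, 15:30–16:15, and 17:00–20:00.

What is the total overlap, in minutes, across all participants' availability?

255 minutes

Dana ∩ Jun: 10:45–11:30, 13:30–14:30, 15:30–16:15, 17:00–18:45.
Total common minutes: 45 + 60 + 45 + 105 = 255.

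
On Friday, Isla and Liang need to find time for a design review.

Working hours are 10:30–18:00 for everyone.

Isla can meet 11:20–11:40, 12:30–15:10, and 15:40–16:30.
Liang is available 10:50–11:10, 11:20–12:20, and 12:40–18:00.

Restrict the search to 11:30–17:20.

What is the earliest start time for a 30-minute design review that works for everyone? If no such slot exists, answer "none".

Isla ∩ Liang: 11:20–11:40, 12:40–15:10, 15:40–16:30.
Restricted to 11:30–17:20: 11:30–11:40, 12:40–15:10, 15:40–16:30.
Windows ≥ 30 min: 12:40–15:10, 15:40–16:30.
Earliest such window starts at 12:40.

12:40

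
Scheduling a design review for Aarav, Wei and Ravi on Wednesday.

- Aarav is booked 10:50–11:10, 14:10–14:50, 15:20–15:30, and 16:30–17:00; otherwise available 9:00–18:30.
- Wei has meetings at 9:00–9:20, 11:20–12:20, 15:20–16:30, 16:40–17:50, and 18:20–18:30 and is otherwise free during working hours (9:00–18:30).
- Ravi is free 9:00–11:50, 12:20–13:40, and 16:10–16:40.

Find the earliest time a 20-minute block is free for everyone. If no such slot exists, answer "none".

09:20

Aarav free within 09:00–18:30: 09:00–10:50, 11:10–14:10, 14:50–15:20, 15:30–16:30, 17:00–18:30.
Wei free within 09:00–18:30: 09:20–11:20, 12:20–15:20, 16:30–16:40, 17:50–18:20.
Aarav ∩ Wei: 09:20–10:50, 11:10–11:20, 12:20–14:10, 14:50–15:20, 17:50–18:20.
Aarav ∩ Wei ∩ Ravi: 09:20–10:50, 11:10–11:20, 12:20–13:40.
Windows ≥ 20 min: 09:20–10:50, 12:20–13:40.
Earliest such window starts at 09:20.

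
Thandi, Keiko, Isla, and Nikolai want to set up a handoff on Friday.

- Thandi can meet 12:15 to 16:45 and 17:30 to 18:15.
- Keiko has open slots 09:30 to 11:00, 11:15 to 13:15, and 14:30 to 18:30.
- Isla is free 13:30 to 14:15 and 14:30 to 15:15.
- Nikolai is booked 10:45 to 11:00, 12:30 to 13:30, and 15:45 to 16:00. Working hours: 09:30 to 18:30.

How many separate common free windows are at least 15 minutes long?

Nikolai free within 09:30–18:30: 09:30–10:45, 11:00–12:30, 13:30–15:45, 16:00–18:30.
Thandi ∩ Keiko: 12:15–13:15, 14:30–16:45, 17:30–18:15.
Thandi ∩ Keiko ∩ Isla: 14:30–15:15.
Thandi ∩ Keiko ∩ Isla ∩ Nikolai: 14:30–15:15.
Windows ≥ 15 min: 14:30–15:15.
That's 1 window.

1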